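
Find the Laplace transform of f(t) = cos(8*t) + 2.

Apply the Laplace transform termwise.
L{cos(8t)} = s/(s^2 + 64); L{2} = 2/s.

s/(s^2 + 64) + 2/s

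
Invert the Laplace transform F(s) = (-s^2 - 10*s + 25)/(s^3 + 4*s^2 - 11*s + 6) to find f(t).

Factor the denominator: s^3 + 4*s^2 - 11*s + 6 = (s - 1)^2*(s + 6).
Partial fraction decomposition gives [-2/(s - 1)] + [2/(s - 1)^2] + [1/(s + 6)].
Invert each term: -2/(s - 1) ↔ -2e^(t); 2/(s - 1)^2 ↔ 2t·e^(t); 1/(s + 6) ↔ e^(-6t).

f(t) = 2*t*exp(t) - 2*exp(t) + exp(-6*t)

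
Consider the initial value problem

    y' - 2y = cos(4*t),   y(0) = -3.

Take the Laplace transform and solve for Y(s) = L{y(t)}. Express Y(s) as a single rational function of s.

Take the Laplace transform of both sides.
The derivative rules (L{y'} = sY - y(0) = sY - (-3)) turn the left side into (s - 2)Y - (-3).
The right side is L{cos(4*t)} = s/(s^2 + 16).
So (s - 2)Y = s/(s^2 + 16) + (-3).
Divide through and combine into a single rational function.

Y(s) = (-3*s^2 + s - 48)/(s^3 - 2*s^2 + 16*s - 32)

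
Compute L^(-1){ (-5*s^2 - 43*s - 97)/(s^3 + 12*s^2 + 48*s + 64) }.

Factor the denominator: s^3 + 12*s^2 + 48*s + 64 = (s + 4)^3.
Partial fraction decomposition gives [-5/(s + 4)] + [-3/(s + 4)^2] + [-5/(s + 4)^3].
Invert each term: -5/(s + 4) ↔ -5e^(-4t); -3/(s + 4)^2 ↔ -3t·e^(-4t); -5/(s + 4)^3 ↔ (-5/2)t^2·e^(-4t).

-5*t^2*exp(-4*t)/2 - 3*t*exp(-4*t) - 5*exp(-4*t)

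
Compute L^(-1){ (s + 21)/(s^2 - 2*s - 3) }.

6*exp(3*t) - 5*exp(-t)

Factor the denominator: s^2 - 2*s - 3 = (s - 3)*(s + 1).
Partial fraction decomposition gives [-5/(s + 1)] + [6/(s - 3)].
Invert each term: -5/(s + 1) ↔ -5e^(-t); 6/(s - 3) ↔ 6e^(3t).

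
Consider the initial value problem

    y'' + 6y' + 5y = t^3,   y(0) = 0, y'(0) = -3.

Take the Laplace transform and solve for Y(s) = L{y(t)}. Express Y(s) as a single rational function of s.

Transform both sides with L{·}.
With L{y''} = s^2 Y - s·y(0) - y'(0) and L{y'} = sY - y(0), with y(0) = 0, y'(0) = -3: the LHS transforms to (s^2 + 6*s + 5)Y - (-3).
The right side is L{t^3} = 6/s^4.
So (s^2 + 6*s + 5)Y = 6/s^4 + (-3).
Isolate Y and clear denominators.

Y(s) = (-3*s^4 + 6)/(s^6 + 6*s^5 + 5*s^4)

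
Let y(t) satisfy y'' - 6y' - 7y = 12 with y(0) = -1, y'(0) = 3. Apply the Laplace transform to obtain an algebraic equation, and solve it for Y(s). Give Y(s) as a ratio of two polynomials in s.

Laplace-transform each side.
Using L{y''} = s^2 Y - s·y(0) - y'(0) and L{y'} = sY - y(0), with y(0) = -1, y'(0) = 3, the left side becomes (s^2 - 6*s - 7)Y - (-s + 9).
The right side is L{12} = 12/s.
So (s^2 - 6*s - 7)Y = 12/s + (-s + 9).
Divide through and combine into a single rational function.

Y(s) = (-s^2 + 9*s + 12)/(s^3 - 6*s^2 - 7*s)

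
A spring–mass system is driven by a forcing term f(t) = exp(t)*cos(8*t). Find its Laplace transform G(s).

G(s) = (s - 1)/((s - 1)^2 + 64)

L{cos(8t)} = s/(s^2 + 64).
By the first shifting theorem, multiplying by e^(t) replaces s with s - 1.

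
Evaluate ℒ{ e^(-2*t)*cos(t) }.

L{cos(t)} = s/(s^2 + 1).
By the first shifting theorem, multiplying by e^(-2t) replaces s with s + 2.

(s + 2)/((s + 2)^2 + 1)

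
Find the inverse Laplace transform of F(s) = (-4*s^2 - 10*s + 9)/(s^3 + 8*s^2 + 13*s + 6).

3*t*exp(-t) - exp(-t) - 3*exp(-6*t)

Factor the denominator: s^3 + 8*s^2 + 13*s + 6 = (s + 1)^2*(s + 6).
Partial fraction decomposition gives [-1/(s + 1)] + [3/(s + 1)^2] + [-3/(s + 6)].
Invert each term: -1/(s + 1) ↔ -e^(-t); 3/(s + 1)^2 ↔ 3t·e^(-t); -3/(s + 6) ↔ -3e^(-6t).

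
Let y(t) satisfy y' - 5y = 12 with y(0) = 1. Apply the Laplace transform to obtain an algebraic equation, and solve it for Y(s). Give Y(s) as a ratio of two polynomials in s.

Y(s) = (s + 12)/(s^2 - 5*s)

Transform both sides with L{·}.
With L{y'} = sY - y(0) = sY - 1: the LHS transforms to (s - 5)Y - (1).
The right side is L{12} = 12/s.
So (s - 5)Y = 12/s + (1).
Isolate Y and clear denominators.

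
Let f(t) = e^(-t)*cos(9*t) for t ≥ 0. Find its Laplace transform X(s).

X(s) = (s + 1)/((s + 1)^2 + 81)

L{cos(9t)} = s/(s^2 + 81).
By the first shifting theorem, multiplying by e^(-t) replaces s with s + 1.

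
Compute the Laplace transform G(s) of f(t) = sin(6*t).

L{sin(6t)} = 6/(s^2 + 36).

G(s) = 6/(s^2 + 36)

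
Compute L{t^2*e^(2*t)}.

L{e^(2t)} = 1/(s - 2).
Then apply L{t^2·g(t)} = (-1)^2 d^2/ds^2[G(s)] with G(s) = 1/(s - 2):
differentiating 2 times and applying the sign gives 2/(s - 2)^3.

2/(s - 2)^3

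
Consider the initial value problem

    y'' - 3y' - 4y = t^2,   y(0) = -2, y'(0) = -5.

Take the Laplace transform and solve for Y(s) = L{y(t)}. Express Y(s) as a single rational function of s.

Laplace-transform each side.
Using L{y''} = s^2 Y - s·y(0) - y'(0) and L{y'} = sY - y(0), with y(0) = -2, y'(0) = -5, the left side becomes (s^2 - 3*s - 4)Y - (-2*s + 1).
The right side is L{t^2} = 2/s^3.
So (s^2 - 3*s - 4)Y = 2/s^3 + (-2*s + 1).
Isolate Y and clear denominators.

Y(s) = (-2*s^4 + s^3 + 2)/(s^5 - 3*s^4 - 4*s^3)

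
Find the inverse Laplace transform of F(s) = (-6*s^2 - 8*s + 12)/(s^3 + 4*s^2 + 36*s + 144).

Factor the denominator: s^3 + 4*s^2 + 36*s + 144 = (s + 4)*(s^2 + 36).
Partial fraction decomposition gives [-1/(s + 4)] + [-5*s/(s^2 + 36)] + [12/(s^2 + 36)].
Invert each term: -1/(s + 4) ↔ -e^(-4t); -5·s/(s^2 + 36) ↔ -5cos(6t); 2·6/(s^2 + 36) ↔ 2sin(6t).

2*sin(6*t) - 5*cos(6*t) - exp(-4*t)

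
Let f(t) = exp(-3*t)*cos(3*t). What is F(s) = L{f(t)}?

F(s) = (s + 3)/((s + 3)^2 + 9)

L{cos(3t)} = s/(s^2 + 9).
By the first shifting theorem, multiplying by e^(-3t) replaces s with s + 3.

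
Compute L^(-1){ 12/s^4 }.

2*t^3

Since L{t^3} = 3!/s^4 = 6/s^4, the inverse is t^3, scaled by 2.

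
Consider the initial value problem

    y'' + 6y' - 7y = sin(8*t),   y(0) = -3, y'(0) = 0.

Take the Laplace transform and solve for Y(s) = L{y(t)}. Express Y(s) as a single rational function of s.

Take the Laplace transform of both sides.
Using L{y''} = s^2 Y - s·y(0) - y'(0) and L{y'} = sY - y(0), with y(0) = -3, y'(0) = 0, the left side becomes (s^2 + 6*s - 7)Y - (-3*s - 18).
The right side is L{sin(8*t)} = 8/(s^2 + 64).
So (s^2 + 6*s - 7)Y = 8/(s^2 + 64) + (-3*s - 18).
Divide through and combine into a single rational function.

Y(s) = (-3*s^3 - 18*s^2 - 192*s - 1144)/(s^4 + 6*s^3 + 57*s^2 + 384*s - 448)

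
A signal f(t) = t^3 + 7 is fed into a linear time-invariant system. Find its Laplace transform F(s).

F(s) = 7/s + 6/s^4

By linearity of the Laplace transform, transform each term separately.
L{t^3} = 3!/s^4 = 6/s^4; L{7} = 7/s.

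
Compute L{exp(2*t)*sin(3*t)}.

L{sin(3t)} = 3/(s^2 + 9).
By the first shifting theorem, multiplying by e^(2t) replaces s with s - 2.

3/((s - 2)^2 + 9)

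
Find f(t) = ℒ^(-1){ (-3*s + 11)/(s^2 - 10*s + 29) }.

Complete the square in the denominator: s^2 - 10*s + 29 = (s - 5)^2 + 2^2.
Split the numerator to match: -3*s + 11 = -3·(s - 5) - 2·2.
Invert each term: -3·(s - 5)/((s - 5)^2 + 4) ↔ -3e^(5t)cos(2t); -2·2/((s - 5)^2 + 4) ↔ -2e^(5t)sin(2t).

f(t) = -2*exp(5*t)*sin(2*t) - 3*exp(5*t)*cos(2*t)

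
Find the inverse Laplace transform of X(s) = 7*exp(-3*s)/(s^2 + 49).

The factor e^(-3s) signals a time shift by c = 3 (second shifting theorem).
L{sin(7t)} = 7/(s^2 + 49), so L^-1{7/(s^2 + 49)} = sin(7*t).
Hence the inverse is u(t - 3) times that function evaluated at t - 3.

Heaviside(t - 3)*(sin(7*t - 21))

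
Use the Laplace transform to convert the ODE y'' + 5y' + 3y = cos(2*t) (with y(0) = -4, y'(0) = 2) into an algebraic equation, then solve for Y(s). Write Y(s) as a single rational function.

Apply the Laplace transform to the equation.
Using L{y''} = s^2 Y - s·y(0) - y'(0) and L{y'} = sY - y(0), with y(0) = -4, y'(0) = 2, the left side becomes (s^2 + 5*s + 3)Y - (-4*s - 18).
The right side is L{cos(2*t)} = s/(s^2 + 4).
So (s^2 + 5*s + 3)Y = s/(s^2 + 4) + (-4*s - 18).
Solve for Y(s) and write it as one ratio of polynomials.

Y(s) = (-4*s^3 - 18*s^2 - 15*s - 72)/(s^4 + 5*s^3 + 7*s^2 + 20*s + 12)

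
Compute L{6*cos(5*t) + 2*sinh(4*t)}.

Apply the Laplace transform termwise.
(6)·[L{cos(5t)} = s/(s^2 + 25)]; (2)·[L{sinh(4t)} = 4/(s^2 - 16)].

6*s/(s^2 + 25) + 8/(s^2 - 16)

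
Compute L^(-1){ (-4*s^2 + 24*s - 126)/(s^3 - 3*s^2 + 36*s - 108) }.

Factor the denominator: s^3 - 3*s^2 + 36*s - 108 = (s - 3)*(s^2 + 36).
Partial fraction decomposition gives [-2/(s - 3)] + [-2*s/(s^2 + 36)] + [18/(s^2 + 36)].
Invert each term: -2/(s - 3) ↔ -2e^(3t); -2·s/(s^2 + 36) ↔ -2cos(6t); 3·6/(s^2 + 36) ↔ 3sin(6t).

-2*exp(3*t) + 3*sin(6*t) - 2*cos(6*t)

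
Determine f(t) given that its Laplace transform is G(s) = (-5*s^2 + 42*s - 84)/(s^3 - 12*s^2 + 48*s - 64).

Factor the denominator: s^3 - 12*s^2 + 48*s - 64 = (s - 4)^3.
Partial fraction decomposition gives [-5/(s - 4)] + [2/(s - 4)^2] + [4/(s - 4)^3].
Invert each term: -5/(s - 4) ↔ -5e^(4t); 2/(s - 4)^2 ↔ 2t·e^(4t); 4/(s - 4)^3 ↔ (2)t^2·e^(4t).

f(t) = 2*t^2*exp(4*t) + 2*t*exp(4*t) - 5*exp(4*t)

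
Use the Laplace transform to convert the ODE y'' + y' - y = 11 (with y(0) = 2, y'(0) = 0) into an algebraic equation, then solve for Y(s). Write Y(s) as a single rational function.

Y(s) = (2*s^2 + 2*s + 11)/(s^3 + s^2 - s)

Laplace-transform each side.
With L{y''} = s^2 Y - s·y(0) - y'(0) and L{y'} = sY - y(0), with y(0) = 2, y'(0) = 0: the LHS transforms to (s^2 + s - 1)Y - (2*s + 2).
The right side is L{11} = 11/s.
So (s^2 + s - 1)Y = 11/s + (2*s + 2).
Isolate Y and clear denominators.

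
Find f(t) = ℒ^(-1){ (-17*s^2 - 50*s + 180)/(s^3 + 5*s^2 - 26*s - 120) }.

Factor the denominator: s^3 + 5*s^2 - 26*s - 120 = (s - 5)*(s + 4)*(s + 6).
Partial fraction decomposition gives [-6/(s + 4)] + [-5/(s - 5)] + [-6/(s + 6)].
Invert each term: -6/(s + 4) ↔ -6e^(-4t); -5/(s - 5) ↔ -5e^(5t); -6/(s + 6) ↔ -6e^(-6t).

f(t) = -5*exp(5*t) - 6*exp(-4*t) - 6*exp(-6*t)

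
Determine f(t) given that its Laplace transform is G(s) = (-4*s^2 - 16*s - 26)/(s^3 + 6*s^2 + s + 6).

f(t) = -4*sin(t) - 2*cos(t) - 2*exp(-6*t)

Factor the denominator: s^3 + 6*s^2 + s + 6 = (s + 6)*(s^2 + 1).
Partial fraction decomposition gives [-2/(s + 6)] + [-2*s/(s^2 + 1)] + [-4/(s^2 + 1)].
Invert each term: -2/(s + 6) ↔ -2e^(-6t); -2·s/(s^2 + 1) ↔ -2cos(t); -4·1/(s^2 + 1) ↔ -4sin(t).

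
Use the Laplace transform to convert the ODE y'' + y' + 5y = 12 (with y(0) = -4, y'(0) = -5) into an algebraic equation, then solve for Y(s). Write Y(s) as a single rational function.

Take the Laplace transform of both sides.
Using L{y''} = s^2 Y - s·y(0) - y'(0) and L{y'} = sY - y(0), with y(0) = -4, y'(0) = -5, the left side becomes (s^2 + s + 5)Y - (-4*s - 9).
The right side is L{12} = 12/s.
So (s^2 + s + 5)Y = 12/s + (-4*s - 9).
Isolate Y and clear denominators.

Y(s) = (-4*s^2 - 9*s + 12)/(s^3 + s^2 + 5*s)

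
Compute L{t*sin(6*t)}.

L{sin(6t)} = 6/(s^2 + 36).
Then apply L{t·g(t)} = -d/ds[H(s)] with H(s) = 6/(s^2 + 36):
differentiating 1 time and applying the sign gives 12*s/(s^2 + 36)^2.

12*s/(s^2 + 36)^2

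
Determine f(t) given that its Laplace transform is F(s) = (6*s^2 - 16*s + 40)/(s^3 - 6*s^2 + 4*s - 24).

Factor the denominator: s^3 - 6*s^2 + 4*s - 24 = (s - 6)*(s^2 + 4).
Partial fraction decomposition gives [4/(s - 6)] + [2*s/(s^2 + 4)] + [-4/(s^2 + 4)].
Invert each term: 4/(s - 6) ↔ 4e^(6t); 2·s/(s^2 + 4) ↔ 2cos(2t); -2·2/(s^2 + 4) ↔ -2sin(2t).

f(t) = 4*exp(6*t) - 2*sin(2*t) + 2*cos(2*t)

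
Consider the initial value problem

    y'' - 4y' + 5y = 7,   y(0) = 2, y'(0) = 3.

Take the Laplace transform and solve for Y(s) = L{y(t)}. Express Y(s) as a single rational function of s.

Apply the Laplace transform to the equation.
With L{y''} = s^2 Y - s·y(0) - y'(0) and L{y'} = sY - y(0), with y(0) = 2, y'(0) = 3: the LHS transforms to (s^2 - 4*s + 5)Y - (2*s - 5).
The right side is L{7} = 7/s.
So (s^2 - 4*s + 5)Y = 7/s + (2*s - 5).
Isolate Y and clear denominators.

Y(s) = (2*s^2 - 5*s + 7)/(s^3 - 4*s^2 + 5*s)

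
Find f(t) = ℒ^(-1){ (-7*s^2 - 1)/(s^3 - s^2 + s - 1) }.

Factor the denominator: s^3 - s^2 + s - 1 = (s - 1)*(s^2 + 1).
Partial fraction decomposition gives [-4/(s - 1)] + [-3*s/(s^2 + 1)] + [-3/(s^2 + 1)].
Invert each term: -4/(s - 1) ↔ -4e^(t); -3·s/(s^2 + 1) ↔ -3cos(t); -3·1/(s^2 + 1) ↔ -3sin(t).

f(t) = -4*exp(t) - 3*sin(t) - 3*cos(t)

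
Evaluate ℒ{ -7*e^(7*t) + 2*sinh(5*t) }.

The transform is linear, so treat each term independently.
(2)·[L{sinh(5t)} = 5/(s^2 - 25)]; (-7)·[L{e^(7t)} = 1/(s - 7)].

10/(s^2 - 25) - 7/(s - 7)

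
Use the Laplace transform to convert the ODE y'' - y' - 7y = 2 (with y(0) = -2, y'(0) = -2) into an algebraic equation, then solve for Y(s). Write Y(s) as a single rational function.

Y(s) = (-2*s^2 + 2)/(s^3 - s^2 - 7*s)

Take the Laplace transform of both sides.
Using L{y''} = s^2 Y - s·y(0) - y'(0) and L{y'} = sY - y(0), with y(0) = -2, y'(0) = -2, the left side becomes (s^2 - s - 7)Y - (-2*s).
The right side is L{2} = 2/s.
So (s^2 - s - 7)Y = 2/s + (-2*s).
Solve for Y(s) and write it as one ratio of polynomials.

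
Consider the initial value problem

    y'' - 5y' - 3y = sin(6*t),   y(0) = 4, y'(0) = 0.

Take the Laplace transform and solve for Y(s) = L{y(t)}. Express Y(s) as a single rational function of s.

Transform both sides with L{·}.
With L{y''} = s^2 Y - s·y(0) - y'(0) and L{y'} = sY - y(0), with y(0) = 4, y'(0) = 0: the LHS transforms to (s^2 - 5*s - 3)Y - (4*s - 20).
The right side is L{sin(6*t)} = 6/(s^2 + 36).
So (s^2 - 5*s - 3)Y = 6/(s^2 + 36) + (4*s - 20).
Divide through and combine into a single rational function.

Y(s) = (4*s^3 - 20*s^2 + 144*s - 714)/(s^4 - 5*s^3 + 33*s^2 - 180*s - 108)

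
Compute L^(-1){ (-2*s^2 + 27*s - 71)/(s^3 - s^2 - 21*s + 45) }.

Factor the denominator: s^3 - s^2 - 21*s + 45 = (s - 3)^2*(s + 5).
Partial fraction decomposition gives [2/(s - 3)] + [-1/(s - 3)^2] + [-4/(s + 5)].
Invert each term: 2/(s - 3) ↔ 2e^(3t); -1/(s - 3)^2 ↔ -t·e^(3t); -4/(s + 5) ↔ -4e^(-5t).

-t*exp(3*t) + 2*exp(3*t) - 4*exp(-5*t)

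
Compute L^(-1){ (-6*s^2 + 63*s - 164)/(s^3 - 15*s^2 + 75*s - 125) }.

Factor the denominator: s^3 - 15*s^2 + 75*s - 125 = (s - 5)^3.
Partial fraction decomposition gives [-6/(s - 5)] + [3/(s - 5)^2] + [(s - 5)^(-3)].
Invert each term: -6/(s - 5) ↔ -6e^(5t); 3/(s - 5)^2 ↔ 3t·e^(5t); 1/(s - 5)^3 ↔ (1/2)t^2·e^(5t).

t^2*exp(5*t)/2 + 3*t*exp(5*t) - 6*exp(5*t)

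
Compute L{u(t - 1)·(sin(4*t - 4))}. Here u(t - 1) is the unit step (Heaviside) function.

By the second shifting theorem, L{u(t - c)·g(t - c)} = e^(-cs)·G(s) with c = 1 and G(s) = L{g(t)}.
L{sin(4t)} = 4/(s^2 + 16).

4*exp(-s)/(s^2 + 16)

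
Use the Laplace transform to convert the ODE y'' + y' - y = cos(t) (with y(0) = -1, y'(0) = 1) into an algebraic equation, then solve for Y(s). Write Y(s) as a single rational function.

Transform both sides with L{·}.
With L{y''} = s^2 Y - s·y(0) - y'(0) and L{y'} = sY - y(0), with y(0) = -1, y'(0) = 1: the LHS transforms to (s^2 + s - 1)Y - (-s).
The right side is L{cos(t)} = s/(s^2 + 1).
So (s^2 + s - 1)Y = s/(s^2 + 1) + (-s).
Divide through and combine into a single rational function.

Y(s) = -s^3/(s^4 + s^3 + s - 1)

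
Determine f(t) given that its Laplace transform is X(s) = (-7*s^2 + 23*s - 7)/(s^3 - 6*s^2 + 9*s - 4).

f(t) = -3*t*exp(t) - 3*exp(4*t) - 4*exp(t)

Factor the denominator: s^3 - 6*s^2 + 9*s - 4 = (s - 4)*(s - 1)^2.
Partial fraction decomposition gives [-4/(s - 1)] + [-3/(s - 1)^2] + [-3/(s - 4)].
Invert each term: -4/(s - 1) ↔ -4e^(t); -3/(s - 1)^2 ↔ -3t·e^(t); -3/(s - 4) ↔ -3e^(4t).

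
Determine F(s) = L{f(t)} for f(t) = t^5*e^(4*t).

F(s) = 120/(s - 4)^6

L{t^5} = 5!/s^6 = 120/s^6.
By the first shifting theorem, multiplying by e^(4t) replaces s with s - 4.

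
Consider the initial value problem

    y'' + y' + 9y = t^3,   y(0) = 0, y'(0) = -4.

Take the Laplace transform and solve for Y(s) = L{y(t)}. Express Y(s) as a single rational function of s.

Y(s) = (-4*s^4 + 6)/(s^6 + s^5 + 9*s^4)

Transform both sides with L{·}.
Using L{y''} = s^2 Y - s·y(0) - y'(0) and L{y'} = sY - y(0), with y(0) = 0, y'(0) = -4, the left side becomes (s^2 + s + 9)Y - (-4).
The right side is L{t^3} = 6/s^4.
So (s^2 + s + 9)Y = 6/s^4 + (-4).
Isolate Y and clear denominators.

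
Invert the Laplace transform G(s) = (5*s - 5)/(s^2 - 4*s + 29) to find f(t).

Complete the square in the denominator: s^2 - 4*s + 29 = (s - 2)^2 + 5^2.
Split the numerator to match: 5*s - 5 = 5·(s - 2) + 1·5.
Invert each term: 5·(s - 2)/((s - 2)^2 + 25) ↔ 5e^(2t)cos(5t); 1·5/((s - 2)^2 + 25) ↔ e^(2t)sin(5t).

f(t) = exp(2*t)*sin(5*t) + 5*exp(2*t)*cos(5*t)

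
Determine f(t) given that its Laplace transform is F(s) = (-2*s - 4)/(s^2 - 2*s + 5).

f(t) = -3*exp(t)*sin(2*t) - 2*exp(t)*cos(2*t)

Complete the square in the denominator: s^2 - 2*s + 5 = (s - 1)^2 + 2^2.
Split the numerator to match: -2*s - 4 = -2·(s - 1) - 3·2.
Invert each term: -2·(s - 1)/((s - 1)^2 + 4) ↔ -2e^(t)cos(2t); -3·2/((s - 1)^2 + 4) ↔ -3e^(t)sin(2t).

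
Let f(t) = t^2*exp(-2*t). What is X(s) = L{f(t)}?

X(s) = 2/(s + 2)^3

L{e^(-2t)} = 1/(s + 2).
Then apply L{t^2·g(t)} = (-1)^2 d^2/ds^2[G(s)] with G(s) = 1/(s + 2):
differentiating 2 times and applying the sign gives 2/(s + 2)^3.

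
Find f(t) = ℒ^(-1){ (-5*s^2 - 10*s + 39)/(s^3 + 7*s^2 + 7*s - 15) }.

f(t) = exp(t) - 3*exp(-3*t) - 3*exp(-5*t)

Factor the denominator: s^3 + 7*s^2 + 7*s - 15 = (s - 1)*(s + 3)*(s + 5).
Partial fraction decomposition gives [-3/(s + 5)] + [1/(s - 1)] + [-3/(s + 3)].
Invert each term: -3/(s + 5) ↔ -3e^(-5t); 1/(s - 1) ↔ e^(t); -3/(s + 3) ↔ -3e^(-3t).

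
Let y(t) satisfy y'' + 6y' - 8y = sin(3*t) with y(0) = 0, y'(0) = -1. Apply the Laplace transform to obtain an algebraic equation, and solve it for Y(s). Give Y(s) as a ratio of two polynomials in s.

Transform both sides with L{·}.
Using L{y''} = s^2 Y - s·y(0) - y'(0) and L{y'} = sY - y(0), with y(0) = 0, y'(0) = -1, the left side becomes (s^2 + 6*s - 8)Y - (-1).
The right side is L{sin(3*t)} = 3/(s^2 + 9).
So (s^2 + 6*s - 8)Y = 3/(s^2 + 9) + (-1).
Divide through and combine into a single rational function.

Y(s) = (-s^2 - 6)/(s^4 + 6*s^3 + s^2 + 54*s - 72)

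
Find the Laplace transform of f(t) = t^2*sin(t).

L{sin(t)} = 1/(s^2 + 1).
Then apply L{t^2·g(t)} = (-1)^2 d^2/ds^2[G(s)] with G(s) = 1/(s^2 + 1):
differentiating 2 times and applying the sign gives 2*(3*s^2 - 1)/(s^2 + 1)^3.

2*(3*s^2 - 1)/(s^2 + 1)^3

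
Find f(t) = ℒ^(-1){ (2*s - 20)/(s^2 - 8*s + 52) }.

Complete the square in the denominator: s^2 - 8*s + 52 = (s - 4)^2 + 6^2.
Split the numerator to match: 2*s - 20 = 2·(s - 4) - 2·6.
Invert each term: 2·(s - 4)/((s - 4)^2 + 36) ↔ 2e^(4t)cos(6t); -2·6/((s - 4)^2 + 36) ↔ -2e^(4t)sin(6t).

f(t) = -2*exp(4*t)*sin(6*t) + 2*exp(4*t)*cos(6*t)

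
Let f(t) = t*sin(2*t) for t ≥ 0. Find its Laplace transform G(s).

G(s) = 4*s/(s^2 + 4)^2

L{sin(2t)} = 2/(s^2 + 4).
Then apply L{t·g(t)} = -d/ds[H(s)] with H(s) = 2/(s^2 + 4):
differentiating 1 time and applying the sign gives 4*s/(s^2 + 4)^2.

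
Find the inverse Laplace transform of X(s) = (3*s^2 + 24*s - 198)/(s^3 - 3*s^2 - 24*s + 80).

-6*t*exp(4*t) + 6*exp(4*t) - 3*exp(-5*t)

Factor the denominator: s^3 - 3*s^2 - 24*s + 80 = (s - 4)^2*(s + 5).
Partial fraction decomposition gives [6/(s - 4)] + [-6/(s - 4)^2] + [-3/(s + 5)].
Invert each term: 6/(s - 4) ↔ 6e^(4t); -6/(s - 4)^2 ↔ -6t·e^(4t); -3/(s + 5) ↔ -3e^(-5t).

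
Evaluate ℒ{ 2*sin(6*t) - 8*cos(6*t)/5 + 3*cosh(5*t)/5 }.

-8*s/(5*(s^2 + 36)) + 3*s/(5*(s^2 - 25)) + 12/(s^2 + 36)

Apply the Laplace transform termwise.
(2)·[L{sin(6t)} = 6/(s^2 + 36)]; (-8/5)·[L{cos(6t)} = s/(s^2 + 36)]; (3/5)·[L{cosh(5t)} = s/(s^2 - 25)].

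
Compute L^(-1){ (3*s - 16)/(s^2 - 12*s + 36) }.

Factor the denominator: s^2 - 12*s + 36 = (s - 6)^2.
Partial fraction decomposition gives [3/(s - 6)] + [2/(s - 6)^2].
Invert each term: 3/(s - 6) ↔ 3e^(6t); 2/(s - 6)^2 ↔ 2t·e^(6t).

2*t*exp(6*t) + 3*exp(6*t)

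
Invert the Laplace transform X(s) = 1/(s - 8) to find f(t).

Since L{e^(8t)} = 1/(s - 8), the inverse is e^(8*t).

f(t) = exp(8*t)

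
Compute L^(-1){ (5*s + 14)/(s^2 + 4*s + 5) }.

Complete the square in the denominator: s^2 + 4*s + 5 = (s + 2)^2 + 1^2.
Split the numerator to match: 5*s + 14 = 5·(s + 2) + 4·1.
Invert each term: 5·(s + 2)/((s + 2)^2 + 1) ↔ 5e^(-2t)cos(t); 4·1/((s + 2)^2 + 1) ↔ 4e^(-2t)sin(t).

4*exp(-2*t)*sin(t) + 5*exp(-2*t)*cos(t)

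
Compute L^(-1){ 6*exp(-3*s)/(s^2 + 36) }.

Heaviside(t - 3)*(sin(6*t - 18))

The factor e^(-3s) signals a time shift by c = 3 (second shifting theorem).
L{sin(6t)} = 6/(s^2 + 36), so L^-1{6/(s^2 + 36)} = sin(6*t).
Hence the inverse is u(t - 3) times that function evaluated at t - 3.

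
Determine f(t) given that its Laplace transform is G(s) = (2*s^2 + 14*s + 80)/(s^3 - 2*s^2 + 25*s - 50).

Factor the denominator: s^3 - 2*s^2 + 25*s - 50 = (s - 2)*(s^2 + 25).
Partial fraction decomposition gives [4/(s - 2)] + [-2*s/(s^2 + 25)] + [10/(s^2 + 25)].
Invert each term: 4/(s - 2) ↔ 4e^(2t); -2·s/(s^2 + 25) ↔ -2cos(5t); 2·5/(s^2 + 25) ↔ 2sin(5t).

f(t) = 4*exp(2*t) + 2*sin(5*t) - 2*cos(5*t)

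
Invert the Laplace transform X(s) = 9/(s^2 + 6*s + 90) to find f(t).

f(t) = exp(-3*t)*sin(9*t)

Rewrite the denominator: s^2 + 6*s + 90 = (s + 3)^2 + 81.
The form in (s + 3) signals a first-shifting-theorem factor e^(-3t).
Since L{sin(9t)} = 9/(s^2 + 81), the inverse is e^(-3*t)*sin(9*t).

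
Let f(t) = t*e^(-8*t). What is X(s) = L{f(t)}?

X(s) = (s + 8)^(-2)

L{e^(-8t)} = 1/(s + 8).
Then apply L{t·g(t)} = -d/ds[G(s)] with G(s) = 1/(s + 8):
differentiating 1 time and applying the sign gives (s + 8)^(-2).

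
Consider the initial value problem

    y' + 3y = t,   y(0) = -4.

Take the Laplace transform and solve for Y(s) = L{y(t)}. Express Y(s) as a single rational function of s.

Transform both sides with L{·}.
Using L{y'} = sY - y(0) = sY - (-4), the left side becomes (s + 3)Y - (-4).
The right side is L{t} = s^(-2).
So (s + 3)Y = s^(-2) + (-4).
Divide through and combine into a single rational function.

Y(s) = (-4*s^2 + 1)/(s^3 + 3*s^2)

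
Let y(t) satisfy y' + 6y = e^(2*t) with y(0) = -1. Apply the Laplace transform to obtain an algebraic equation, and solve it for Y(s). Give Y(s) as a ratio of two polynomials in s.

Take the Laplace transform of both sides.
Using L{y'} = sY - y(0) = sY - (-1), the left side becomes (s + 6)Y - (-1).
The right side is L{e^(2*t)} = 1/(s - 2).
So (s + 6)Y = 1/(s - 2) + (-1).
Isolate Y and clear denominators.

Y(s) = (-s + 3)/(s^2 + 4*s - 12)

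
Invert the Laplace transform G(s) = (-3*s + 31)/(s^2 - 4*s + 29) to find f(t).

f(t) = 5*exp(2*t)*sin(5*t) - 3*exp(2*t)*cos(5*t)

Complete the square in the denominator: s^2 - 4*s + 29 = (s - 2)^2 + 5^2.
Split the numerator to match: -3*s + 31 = -3·(s - 2) + 5·5.
Invert each term: -3·(s - 2)/((s - 2)^2 + 25) ↔ -3e^(2t)cos(5t); 5·5/((s - 2)^2 + 25) ↔ 5e^(2t)sin(5t).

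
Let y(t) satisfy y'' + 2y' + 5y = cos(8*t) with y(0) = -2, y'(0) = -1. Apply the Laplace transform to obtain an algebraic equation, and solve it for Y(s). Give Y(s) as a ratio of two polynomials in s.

Y(s) = (-2*s^3 - 5*s^2 - 127*s - 320)/(s^4 + 2*s^3 + 69*s^2 + 128*s + 320)

Take the Laplace transform of both sides.
The derivative rules (L{y''} = s^2 Y - s·y(0) - y'(0) and L{y'} = sY - y(0), with y(0) = -2, y'(0) = -1) turn the left side into (s^2 + 2*s + 5)Y - (-2*s - 5).
The right side is L{cos(8*t)} = s/(s^2 + 64).
So (s^2 + 2*s + 5)Y = s/(s^2 + 64) + (-2*s - 5).
Isolate Y and clear denominators.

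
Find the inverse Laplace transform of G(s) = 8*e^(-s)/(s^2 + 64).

The factor e^(-s) signals a time shift by c = 1 (second shifting theorem).
L{sin(8t)} = 8/(s^2 + 64), so L^-1{8/(s^2 + 64)} = sin(8*t).
Hence the inverse is u(t - 1) times that function evaluated at t - 1.

Heaviside(t - 1)*(sin(8*t - 8))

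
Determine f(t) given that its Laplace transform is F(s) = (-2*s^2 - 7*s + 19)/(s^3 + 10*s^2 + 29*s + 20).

f(t) = 2*exp(-t) - 5*exp(-4*t) + exp(-5*t)

Factor the denominator: s^3 + 10*s^2 + 29*s + 20 = (s + 1)*(s + 4)*(s + 5).
Partial fraction decomposition gives [1/(s + 5)] + [2/(s + 1)] + [-5/(s + 4)].
Invert each term: 1/(s + 5) ↔ e^(-5t); 2/(s + 1) ↔ 2e^(-t); -5/(s + 4) ↔ -5e^(-4t).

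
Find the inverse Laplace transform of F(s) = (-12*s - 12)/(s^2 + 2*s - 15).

-6*exp(3*t) - 6*exp(-5*t)

Factor the denominator: s^2 + 2*s - 15 = (s - 3)*(s + 5).
Partial fraction decomposition gives [-6/(s - 3)] + [-6/(s + 5)].
Invert each term: -6/(s - 3) ↔ -6e^(3t); -6/(s + 5) ↔ -6e^(-5t).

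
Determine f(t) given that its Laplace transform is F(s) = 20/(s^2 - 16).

Since L{sinh(4t)} = 4/(s^2 - 16), the inverse is sinh(4*t), scaled by 5.

f(t) = 5*sinh(4*t)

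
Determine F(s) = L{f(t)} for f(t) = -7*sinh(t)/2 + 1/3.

F(s) = -7/(2*(s^2 - 1)) + 1/(3*s)

Apply the Laplace transform termwise.
(-7/2)·[L{sinh(t)} = 1/(s^2 - 1)]; L{1/3} = (1/3)/s.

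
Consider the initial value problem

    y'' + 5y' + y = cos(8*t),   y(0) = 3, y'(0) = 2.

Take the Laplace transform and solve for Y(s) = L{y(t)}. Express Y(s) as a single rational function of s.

Take the Laplace transform of both sides.
With L{y''} = s^2 Y - s·y(0) - y'(0) and L{y'} = sY - y(0), with y(0) = 3, y'(0) = 2: the LHS transforms to (s^2 + 5*s + 1)Y - (3*s + 17).
The right side is L{cos(8*t)} = s/(s^2 + 64).
So (s^2 + 5*s + 1)Y = s/(s^2 + 64) + (3*s + 17).
Divide through and combine into a single rational function.

Y(s) = (3*s^3 + 17*s^2 + 193*s + 1088)/(s^4 + 5*s^3 + 65*s^2 + 320*s + 64)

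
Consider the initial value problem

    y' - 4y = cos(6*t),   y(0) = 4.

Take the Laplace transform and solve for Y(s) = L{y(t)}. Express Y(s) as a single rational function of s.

Laplace-transform each side.
The derivative rules (L{y'} = sY - y(0) = sY - 4) turn the left side into (s - 4)Y - (4).
The right side is L{cos(6*t)} = s/(s^2 + 36).
So (s - 4)Y = s/(s^2 + 36) + (4).
Solve for Y(s) and write it as one ratio of polynomials.

Y(s) = (4*s^2 + s + 144)/(s^3 - 4*s^2 + 36*s - 144)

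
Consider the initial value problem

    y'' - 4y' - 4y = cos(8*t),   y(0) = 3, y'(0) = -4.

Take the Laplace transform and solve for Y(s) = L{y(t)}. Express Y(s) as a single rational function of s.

Take the Laplace transform of both sides.
The derivative rules (L{y''} = s^2 Y - s·y(0) - y'(0) and L{y'} = sY - y(0), with y(0) = 3, y'(0) = -4) turn the left side into (s^2 - 4*s - 4)Y - (3*s - 16).
The right side is L{cos(8*t)} = s/(s^2 + 64).
So (s^2 - 4*s - 4)Y = s/(s^2 + 64) + (3*s - 16).
Divide through and combine into a single rational function.

Y(s) = (3*s^3 - 16*s^2 + 193*s - 1024)/(s^4 - 4*s^3 + 60*s^2 - 256*s - 256)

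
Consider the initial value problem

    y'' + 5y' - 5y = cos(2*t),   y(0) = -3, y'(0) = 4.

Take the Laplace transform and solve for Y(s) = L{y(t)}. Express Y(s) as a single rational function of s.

Y(s) = (-3*s^3 - 11*s^2 - 11*s - 44)/(s^4 + 5*s^3 - s^2 + 20*s - 20)

Laplace-transform each side.
Using L{y''} = s^2 Y - s·y(0) - y'(0) and L{y'} = sY - y(0), with y(0) = -3, y'(0) = 4, the left side becomes (s^2 + 5*s - 5)Y - (-3*s - 11).
The right side is L{cos(2*t)} = s/(s^2 + 4).
So (s^2 + 5*s - 5)Y = s/(s^2 + 4) + (-3*s - 11).
Isolate Y and clear denominators.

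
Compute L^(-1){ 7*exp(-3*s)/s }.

Heaviside(t - 3)*(7)

The factor e^(-3s) signals a time shift by c = 3 (second shifting theorem).
L{7} = 7/s, so L^-1{7/s} = 7.
Hence the inverse is u(t - 3) times that function evaluated at t - 3.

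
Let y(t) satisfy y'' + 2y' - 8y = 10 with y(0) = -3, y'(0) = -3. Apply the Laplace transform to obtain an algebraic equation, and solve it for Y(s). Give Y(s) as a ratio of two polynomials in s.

Laplace-transform each side.
Using L{y''} = s^2 Y - s·y(0) - y'(0) and L{y'} = sY - y(0), with y(0) = -3, y'(0) = -3, the left side becomes (s^2 + 2*s - 8)Y - (-3*s - 9).
The right side is L{10} = 10/s.
So (s^2 + 2*s - 8)Y = 10/s + (-3*s - 9).
Divide through and combine into a single rational function.

Y(s) = (-3*s^2 - 9*s + 10)/(s^3 + 2*s^2 - 8*s)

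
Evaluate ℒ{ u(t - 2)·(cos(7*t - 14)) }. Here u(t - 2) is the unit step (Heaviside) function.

By the second shifting theorem, L{u(t - c)·g(t - c)} = e^(-cs)·H(s) with c = 2 and H(s) = L{g(t)}.
L{cos(7t)} = s/(s^2 + 49).

s*exp(-2*s)/(s^2 + 49)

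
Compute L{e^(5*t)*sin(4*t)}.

L{sin(4t)} = 4/(s^2 + 16).
By the first shifting theorem, multiplying by e^(5t) replaces s with s - 5.

4/((s - 5)^2 + 16)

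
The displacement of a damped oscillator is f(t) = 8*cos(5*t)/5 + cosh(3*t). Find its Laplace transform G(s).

G(s) = 8*s/(5*(s^2 + 25)) + s/(s^2 - 9)

Apply the Laplace transform termwise.
(8/5)·[L{cos(5t)} = s/(s^2 + 25)]; L{cosh(3t)} = s/(s^2 - 9).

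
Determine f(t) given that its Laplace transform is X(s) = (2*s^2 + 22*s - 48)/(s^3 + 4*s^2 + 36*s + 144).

f(t) = sin(6*t) + 4*cos(6*t) - 2*exp(-4*t)

Factor the denominator: s^3 + 4*s^2 + 36*s + 144 = (s + 4)*(s^2 + 36).
Partial fraction decomposition gives [-2/(s + 4)] + [4*s/(s^2 + 36)] + [6/(s^2 + 36)].
Invert each term: -2/(s + 4) ↔ -2e^(-4t); 4·s/(s^2 + 36) ↔ 4cos(6t); 1·6/(s^2 + 36) ↔ sin(6t).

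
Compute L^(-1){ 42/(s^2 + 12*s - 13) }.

6*exp(-6*t)*sinh(7*t)

Rewrite the denominator: s^2 + 12*s - 13 = (s + 6)^2 - 49.
The form in (s + 6) signals a first-shifting-theorem factor e^(-6t).
Since L{sinh(7t)} = 7/(s^2 - 49), the inverse is e^(-6*t)*sinh(7*t), scaled by 6.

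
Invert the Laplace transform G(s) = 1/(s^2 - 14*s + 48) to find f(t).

f(t) = exp(7*t)*sinh(t)

Rewrite the denominator: s^2 - 14*s + 48 = (s - 7)^2 - 1.
The form in (s - 7) signals a first-shifting-theorem factor e^(7t).
Since L{sinh(t)} = 1/(s^2 - 1), the inverse is exp(7*t)*sinh(t).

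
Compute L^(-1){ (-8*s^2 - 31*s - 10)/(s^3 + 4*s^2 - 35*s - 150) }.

Factor the denominator: s^3 + 4*s^2 - 35*s - 150 = (s - 6)*(s + 5)^2.
Partial fraction decomposition gives [-4/(s + 5)] + [5/(s + 5)^2] + [-4/(s - 6)].
Invert each term: -4/(s + 5) ↔ -4e^(-5t); 5/(s + 5)^2 ↔ 5t·e^(-5t); -4/(s - 6) ↔ -4e^(6t).

5*t*exp(-5*t) - 4*exp(6*t) - 4*exp(-5*t)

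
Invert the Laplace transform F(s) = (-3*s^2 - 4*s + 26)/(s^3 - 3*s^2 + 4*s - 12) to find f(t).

f(t) = -exp(3*t) - 5*sin(2*t) - 2*cos(2*t)

Factor the denominator: s^3 - 3*s^2 + 4*s - 12 = (s - 3)*(s^2 + 4).
Partial fraction decomposition gives [-1/(s - 3)] + [-2*s/(s^2 + 4)] + [-10/(s^2 + 4)].
Invert each term: -1/(s - 3) ↔ -e^(3t); -2·s/(s^2 + 4) ↔ -2cos(2t); -5·2/(s^2 + 4) ↔ -5sin(2t).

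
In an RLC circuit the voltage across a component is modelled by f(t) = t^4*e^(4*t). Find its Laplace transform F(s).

L{t^4} = 4!/s^5 = 24/s^5.
By the first shifting theorem, multiplying by e^(4t) replaces s with s - 4.

F(s) = 24/(s - 4)^5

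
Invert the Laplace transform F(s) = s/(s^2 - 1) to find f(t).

f(t) = cosh(t)

Since L{cosh(t)} = s/(s^2 - 1), the inverse is cosh(t).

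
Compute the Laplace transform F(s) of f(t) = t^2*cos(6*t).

L{cos(6t)} = s/(s^2 + 36).
Then apply L{t^2·g(t)} = (-1)^2 d^2/ds^2[G(s)] with G(s) = s/(s^2 + 36):
differentiating 2 times and applying the sign gives 2*s*(s^2 - 108)/(s^2 + 36)^3.

F(s) = 2*s*(s^2 - 108)/(s^2 + 36)^3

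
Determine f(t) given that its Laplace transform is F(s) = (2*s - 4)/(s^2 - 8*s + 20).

Complete the square in the denominator: s^2 - 8*s + 20 = (s - 4)^2 + 2^2.
Split the numerator to match: 2*s - 4 = 2·(s - 4) + 2·2.
Invert each term: 2·(s - 4)/((s - 4)^2 + 4) ↔ 2e^(4t)cos(2t); 2·2/((s - 4)^2 + 4) ↔ 2e^(4t)sin(2t).

f(t) = 2*exp(4*t)*sin(2*t) + 2*exp(4*t)*cos(2*t)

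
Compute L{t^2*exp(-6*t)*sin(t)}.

L{sin(t)} = 1/(s^2 + 1).
Multiplying by e^(-6t) shifts s → s + 6, so L{exp(-6*t)*sin(t)} = 1/((s + 6)^2 + 1).
Then apply L{t^2·g(t)} = (-1)^2 d^2/ds^2[G(s)] with G(s) = 1/((s + 6)^2 + 1):
differentiating 2 times and applying the sign gives 2*(3*s^2 + 36*s + 107)/(s^2 + 12*s + 37)^3.

2*(3*s^2 + 36*s + 107)/(s^2 + 12*s + 37)^3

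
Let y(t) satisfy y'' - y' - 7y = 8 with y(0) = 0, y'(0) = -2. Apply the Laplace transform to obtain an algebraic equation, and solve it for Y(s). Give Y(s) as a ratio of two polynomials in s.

Y(s) = (-2*s + 8)/(s^3 - s^2 - 7*s)

Take the Laplace transform of both sides.
The derivative rules (L{y''} = s^2 Y - s·y(0) - y'(0) and L{y'} = sY - y(0), with y(0) = 0, y'(0) = -2) turn the left side into (s^2 - s - 7)Y - (-2).
The right side is L{8} = 8/s.
So (s^2 - s - 7)Y = 8/s + (-2).
Solve for Y(s) and write it as one ratio of polynomials.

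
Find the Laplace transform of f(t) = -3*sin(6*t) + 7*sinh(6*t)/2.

-18/(s^2 + 36) + 21/(s^2 - 36)

By linearity of the Laplace transform, transform each term separately.
(7/2)·[L{sinh(6t)} = 6/(s^2 - 36)]; (-3)·[L{sin(6t)} = 6/(s^2 + 36)].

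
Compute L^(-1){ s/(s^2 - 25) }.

Since L{cosh(5t)} = s/(s^2 - 25), the inverse is cosh(5*t).

cosh(5*t)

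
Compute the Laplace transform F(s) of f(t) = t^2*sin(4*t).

F(s) = 8*(3*s^2 - 16)/(s^2 + 16)^3

L{sin(4t)} = 4/(s^2 + 16).
Then apply L{t^2·g(t)} = (-1)^2 d^2/ds^2[G(s)] with G(s) = 4/(s^2 + 16):
differentiating 2 times and applying the sign gives 8*(3*s^2 - 16)/(s^2 + 16)^3.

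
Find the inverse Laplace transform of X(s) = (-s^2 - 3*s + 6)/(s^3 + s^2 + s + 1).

Factor the denominator: s^3 + s^2 + s + 1 = (s + 1)*(s^2 + 1).
Partial fraction decomposition gives [4/(s + 1)] + [-5*s/(s^2 + 1)] + [2/(s^2 + 1)].
Invert each term: 4/(s + 1) ↔ 4e^(-t); -5·s/(s^2 + 1) ↔ -5cos(t); 2·1/(s^2 + 1) ↔ 2sin(t).

2*sin(t) - 5*cos(t) + 4*exp(-t)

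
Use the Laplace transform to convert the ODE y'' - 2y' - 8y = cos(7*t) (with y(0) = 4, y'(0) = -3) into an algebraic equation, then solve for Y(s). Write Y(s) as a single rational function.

Laplace-transform each side.
Using L{y''} = s^2 Y - s·y(0) - y'(0) and L{y'} = sY - y(0), with y(0) = 4, y'(0) = -3, the left side becomes (s^2 - 2*s - 8)Y - (4*s - 11).
The right side is L{cos(7*t)} = s/(s^2 + 49).
So (s^2 - 2*s - 8)Y = s/(s^2 + 49) + (4*s - 11).
Divide through and combine into a single rational function.

Y(s) = (4*s^3 - 11*s^2 + 197*s - 539)/(s^4 - 2*s^3 + 41*s^2 - 98*s - 392)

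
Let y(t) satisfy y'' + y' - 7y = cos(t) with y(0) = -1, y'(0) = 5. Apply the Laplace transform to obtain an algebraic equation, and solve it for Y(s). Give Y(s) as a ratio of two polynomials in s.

Take the Laplace transform of both sides.
With L{y''} = s^2 Y - s·y(0) - y'(0) and L{y'} = sY - y(0), with y(0) = -1, y'(0) = 5: the LHS transforms to (s^2 + s - 7)Y - (-s + 4).
The right side is L{cos(t)} = s/(s^2 + 1).
So (s^2 + s - 7)Y = s/(s^2 + 1) + (-s + 4).
Divide through and combine into a single rational function.

Y(s) = (-s^3 + 4*s^2 + 4)/(s^4 + s^3 - 6*s^2 + s - 7)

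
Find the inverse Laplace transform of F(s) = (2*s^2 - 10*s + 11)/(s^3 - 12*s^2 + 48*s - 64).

Factor the denominator: s^3 - 12*s^2 + 48*s - 64 = (s - 4)^3.
Partial fraction decomposition gives [2/(s - 4)] + [6/(s - 4)^2] + [3/(s - 4)^3].
Invert each term: 2/(s - 4) ↔ 2e^(4t); 6/(s - 4)^2 ↔ 6t·e^(4t); 3/(s - 4)^3 ↔ (3/2)t^2·e^(4t).

3*t^2*exp(4*t)/2 + 6*t*exp(4*t) + 2*exp(4*t)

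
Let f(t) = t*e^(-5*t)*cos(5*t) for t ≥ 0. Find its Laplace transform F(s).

L{cos(5t)} = s/(s^2 + 25).
Multiplying by e^(-5t) shifts s → s + 5, so L{e^(-5*t)*cos(5*t)} = (s + 5)/((s + 5)^2 + 25).
Then apply L{t·g(t)} = -d/ds[G(s)] with G(s) = (s + 5)/((s + 5)^2 + 25):
differentiating 1 time and applying the sign gives s*(s + 10)/(s^2 + 10*s + 50)^2.

F(s) = s*(s + 10)/(s^2 + 10*s + 50)^2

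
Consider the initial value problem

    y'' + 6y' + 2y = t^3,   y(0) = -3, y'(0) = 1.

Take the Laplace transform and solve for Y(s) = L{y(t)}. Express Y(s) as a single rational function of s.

Y(s) = (-3*s^5 - 17*s^4 + 6)/(s^6 + 6*s^5 + 2*s^4)

Apply the Laplace transform to the equation.
With L{y''} = s^2 Y - s·y(0) - y'(0) and L{y'} = sY - y(0), with y(0) = -3, y'(0) = 1: the LHS transforms to (s^2 + 6*s + 2)Y - (-3*s - 17).
The right side is L{t^3} = 6/s^4.
So (s^2 + 6*s + 2)Y = 6/s^4 + (-3*s - 17).
Solve for Y(s) and write it as one ratio of polynomials.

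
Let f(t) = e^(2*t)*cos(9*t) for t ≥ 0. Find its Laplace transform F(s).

F(s) = (s - 2)/((s - 2)^2 + 81)

L{cos(9t)} = s/(s^2 + 81).
By the first shifting theorem, multiplying by e^(2t) replaces s with s - 2.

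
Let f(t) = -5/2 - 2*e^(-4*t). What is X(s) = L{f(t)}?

X(s) = -2/(s + 4) - 5/(2*s)

Apply the Laplace transform termwise.
(-2)·[L{e^(-4t)} = 1/(s + 4)]; L{-5/2} = (-5/2)/s.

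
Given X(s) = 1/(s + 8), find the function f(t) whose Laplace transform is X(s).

Since L{e^(-8t)} = 1/(s + 8), the inverse is exp(-8*t).

f(t) = exp(-8*t)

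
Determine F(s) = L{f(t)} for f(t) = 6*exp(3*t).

L{6} = 6/s.
By the first shifting theorem, multiplying by e^(3t) replaces s with s - 3.

F(s) = 6/(s - 3)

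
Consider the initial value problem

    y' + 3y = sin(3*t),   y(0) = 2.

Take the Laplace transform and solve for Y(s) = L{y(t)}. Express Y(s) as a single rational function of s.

Take the Laplace transform of both sides.
The derivative rules (L{y'} = sY - y(0) = sY - 2) turn the left side into (s + 3)Y - (2).
The right side is L{sin(3*t)} = 3/(s^2 + 9).
So (s + 3)Y = 3/(s^2 + 9) + (2).
Solve for Y(s) and write it as one ratio of polynomials.

Y(s) = (2*s^2 + 21)/(s^3 + 3*s^2 + 9*s + 27)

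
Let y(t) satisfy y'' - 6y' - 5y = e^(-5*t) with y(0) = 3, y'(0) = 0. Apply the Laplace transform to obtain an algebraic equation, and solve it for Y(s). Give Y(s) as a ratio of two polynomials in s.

Transform both sides with L{·}.
With L{y''} = s^2 Y - s·y(0) - y'(0) and L{y'} = sY - y(0), with y(0) = 3, y'(0) = 0: the LHS transforms to (s^2 - 6*s - 5)Y - (3*s - 18).
The right side is L{e^(-5*t)} = 1/(s + 5).
So (s^2 - 6*s - 5)Y = 1/(s + 5) + (3*s - 18).
Divide through and combine into a single rational function.

Y(s) = (3*s^2 - 3*s - 89)/(s^3 - s^2 - 35*s - 25)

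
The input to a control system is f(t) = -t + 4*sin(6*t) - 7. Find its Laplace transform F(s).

F(s) = 24/(s^2 + 36) - 7/s - 1/s^2

Apply the Laplace transform termwise.
(4)·[L{sin(6t)} = 6/(s^2 + 36)]; (-1)·[L{t} = 1!/s^2 = 1/s^2]; L{-7} = -7/s.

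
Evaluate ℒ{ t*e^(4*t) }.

(s - 4)^(-2)

L{e^(4t)} = 1/(s - 4).
Then apply L{t·g(t)} = -d/ds[G(s)] with G(s) = 1/(s - 4):
differentiating 1 time and applying the sign gives (s - 4)^(-2).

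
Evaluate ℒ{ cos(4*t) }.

s/(s^2 + 16)

L{cos(4t)} = s/(s^2 + 16).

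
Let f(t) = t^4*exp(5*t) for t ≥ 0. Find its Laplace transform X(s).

X(s) = 24/(s - 5)^5

L{t^4} = 4!/s^5 = 24/s^5.
By the first shifting theorem, multiplying by e^(5t) replaces s with s - 5.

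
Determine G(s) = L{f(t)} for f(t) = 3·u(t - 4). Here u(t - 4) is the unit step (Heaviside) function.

By the second shifting theorem, L{u(t - c)·g(t - c)} = e^(-cs)·H(s) with c = 4 and H(s) = L{g(t)}.
L{3} = 3/s.

G(s) = 3*exp(-4*s)/s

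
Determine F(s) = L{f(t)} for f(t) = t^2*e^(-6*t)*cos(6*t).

F(s) = 2*(s + 6)*(s^2 + 12*s - 72)/(s^2 + 12*s + 72)^3

L{cos(6t)} = s/(s^2 + 36).
Multiplying by e^(-6t) shifts s → s + 6, so L{e^(-6*t)*cos(6*t)} = (s + 6)/((s + 6)^2 + 36).
Then apply L{t^2·g(t)} = (-1)^2 d^2/ds^2[G(s)] with G(s) = (s + 6)/((s + 6)^2 + 36):
differentiating 2 times and applying the sign gives 2*(s + 6)*(s^2 + 12*s - 72)/(s^2 + 12*s + 72)^3.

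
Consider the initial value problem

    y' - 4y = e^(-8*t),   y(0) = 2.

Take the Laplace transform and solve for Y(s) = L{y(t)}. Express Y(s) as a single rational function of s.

Y(s) = (2*s + 17)/(s^2 + 4*s - 32)

Laplace-transform each side.
With L{y'} = sY - y(0) = sY - 2: the LHS transforms to (s - 4)Y - (2).
The right side is L{e^(-8*t)} = 1/(s + 8).
So (s - 4)Y = 1/(s + 8) + (2).
Isolate Y and clear denominators.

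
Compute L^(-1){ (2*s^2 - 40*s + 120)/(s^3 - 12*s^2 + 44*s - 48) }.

-6*exp(6*t) + 2*exp(4*t) + 6*exp(2*t)

Factor the denominator: s^3 - 12*s^2 + 44*s - 48 = (s - 6)*(s - 4)*(s - 2).
Partial fraction decomposition gives [6/(s - 2)] + [2/(s - 4)] + [-6/(s - 6)].
Invert each term: 6/(s - 2) ↔ 6e^(2t); 2/(s - 4) ↔ 2e^(4t); -6/(s - 6) ↔ -6e^(6t).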